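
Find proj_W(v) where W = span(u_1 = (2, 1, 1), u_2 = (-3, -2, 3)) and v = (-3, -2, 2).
proj_W(v) = (-326/107, -205/107, 215/107)

Set up U = [u_1 | ... | u_2] ∈ R^(3×2). The projector onto W = col(U) is P = U (U^T U)^(-1) U^T.
Compute U^T U =
  [6, -5]
  [-5, 22],
and U^T v = (-6, 19).
Solve U^T U · c = U^T v for the coefficients: c = (-37/107, 84/107). The projection is proj_W(v) = U c.
Check: (v - proj_W(v)) · u_1 = 0  (should be 0).
Check: (v - proj_W(v)) · u_2 = 0  (should be 0).
Result: proj_W(v) = (-326/107, -205/107, 215/107).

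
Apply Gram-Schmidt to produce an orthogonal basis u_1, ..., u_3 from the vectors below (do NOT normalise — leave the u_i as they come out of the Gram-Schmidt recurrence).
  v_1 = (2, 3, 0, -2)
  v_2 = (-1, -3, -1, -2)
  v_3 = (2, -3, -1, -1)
Orthogonal basis:
  u_1 = (2, 3, 0, -2)
  u_2 = (-3/17, -30/17, -1, -48/17)
  u_3 = (511/206, -123/103, -57/206, 71/103)

Apply the Gram-Schmidt recurrence
  u_1 = v_1
  u_i = v_i − Σ_{j<i} ((v_i · u_j) / (u_j · u_j)) · u_j.

Step by step this gives:
  u_1 = (2, 3, 0, -2)
  u_2 = (-3/17, -30/17, -1, -48/17)
  u_3 = (511/206, -123/103, -57/206, 71/103)

Orthogonality check:
  u_2 · u_1 = 0 (should be 0)
  u_3 · u_1 = 0 (should be 0)
  u_3 · u_2 = 0 (should be 0)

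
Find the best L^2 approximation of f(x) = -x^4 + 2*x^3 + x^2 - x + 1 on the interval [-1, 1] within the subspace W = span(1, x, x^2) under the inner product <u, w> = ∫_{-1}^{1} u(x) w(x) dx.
g(x) = x^2/7 + x/5 + 38/35

The best approximation g ∈ W is the orthogonal projection of f onto W. Writing g = a_0 + a_1 x + a_2 x^2, the coefficients solve the normal equations G · a = b where
  G_{ij} = <φ_i, φ_j> and b_i = <f, φ_i>, with φ_0 = 1, φ_1 = x, φ_2 = x^2.
G =
  [2, 0, 2/3]
  [0, 2/3, 0]
  [2/3, 0, 2/5],
b = (34/15, 2/15, 82/105).
Solving gives a_0 = 38/35, a_1 = 1/5, a_2 = 1/7, so
  g(x) = x^2/7 + x/5 + 38/35.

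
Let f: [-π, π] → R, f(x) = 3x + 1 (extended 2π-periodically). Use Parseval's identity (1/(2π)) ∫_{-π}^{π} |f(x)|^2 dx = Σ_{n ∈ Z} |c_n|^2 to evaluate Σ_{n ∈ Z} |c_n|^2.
Σ |c_n|^2 = 3π^2 + 1

Expand and integrate term by term over [-π, π]:
  ∫ (3x)^2 dx = 9·(2π^3/3); ∫ 2·3·(1)·x dx = 0 (odd integrand); ∫ 1^2 dx = 1·2π.
So (1/(2π)) ∫_{-π}^{π} (3x + 1)^2 dx = 9π^2/3 + 1 = 3π^2 + 1.
Parseval ⇒ Σ |c_n|^2 = 3π^2 + 1.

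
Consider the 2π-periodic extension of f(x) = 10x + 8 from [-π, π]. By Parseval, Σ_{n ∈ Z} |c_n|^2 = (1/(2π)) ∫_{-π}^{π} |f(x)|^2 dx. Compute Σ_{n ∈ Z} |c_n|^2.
Σ |c_n|^2 = 100π^2/3 + 64

Expand and integrate term by term over [-π, π]:
  ∫ (10x)^2 dx = 100·(2π^3/3); ∫ 2·10·(8)·x dx = 0 (odd integrand); ∫ 8^2 dx = 64·2π.
So (1/(2π)) ∫_{-π}^{π} (10x + 8)^2 dx = 100π^2/3 + 64 = 100π^2/3 + 64.
Parseval ⇒ Σ |c_n|^2 = 100π^2/3 + 64.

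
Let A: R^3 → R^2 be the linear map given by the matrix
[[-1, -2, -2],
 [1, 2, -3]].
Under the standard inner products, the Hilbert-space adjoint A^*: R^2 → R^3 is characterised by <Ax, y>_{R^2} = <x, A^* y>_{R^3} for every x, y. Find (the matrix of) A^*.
A^* = A^T =
[[-1, 1],
 [-2, 2],
 [-2, -3]]

For real matrices with standard dot products, the defining identity <Ax, y> = <x, A^* y> gives (Ax)^T y = x^T (A^*) y, i.e. x^T A^T y = x^T (A^*) y. Since this holds for all x, y, we must have A^* = A^T. Therefore
A^* =
[[-1, 1],
 [-2, 2],
 [-2, -3]].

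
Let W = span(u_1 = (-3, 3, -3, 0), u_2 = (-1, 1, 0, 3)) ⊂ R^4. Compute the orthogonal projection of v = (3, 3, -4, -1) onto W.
proj_W(v) = (-33/29, 33/29, -50/29, -51/29)

Set up U = [u_1 | ... | u_2] ∈ R^(4×2). The projector onto W = col(U) is P = U (U^T U)^(-1) U^T.
Compute U^T U =
  [27, 6]
  [6, 11],
and U^T v = (12, -3).
Solve U^T U · c = U^T v for the coefficients: c = (50/87, -17/29). The projection is proj_W(v) = U c.
Check: (v - proj_W(v)) · u_1 = 0  (should be 0).
Check: (v - proj_W(v)) · u_2 = 0  (should be 0).
Result: proj_W(v) = (-33/29, 33/29, -50/29, -51/29).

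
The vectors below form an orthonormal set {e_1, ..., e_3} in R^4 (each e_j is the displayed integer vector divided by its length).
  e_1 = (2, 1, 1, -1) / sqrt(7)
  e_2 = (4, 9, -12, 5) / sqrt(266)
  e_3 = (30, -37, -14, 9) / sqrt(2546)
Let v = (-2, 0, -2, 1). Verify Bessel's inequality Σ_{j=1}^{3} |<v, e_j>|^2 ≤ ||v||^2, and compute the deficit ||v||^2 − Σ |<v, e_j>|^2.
Σ |<v, e_j>|^2 = 594/67; ||v||^2 = 9; deficit = 9/67

Write each e_j = u_j / sqrt(<u_j, u_j>) where u_j is the displayed integer vector. Then <v, e_j> = <v, u_j> / sqrt(<u_j, u_j>), so |<v, e_j>|^2 = <v, u_j>^2 / <u_j, u_j>.
Coefficients: <v, e_1> = -7/sqrt(7), <v, e_2> = 21/sqrt(266), <v, e_3> = -23/sqrt(2546).
Square and sum: Σ |<v, e_j>|^2 = 594/67.
Compute ||v||^2 = v·v = 9.
Deficit = 9 − 594/67 = 9/67 ≥ 0, confirming Bessel's inequality. (The deficit equals ||v − Σ <v,e_j> e_j||^2, the squared distance from v to span{e_j}.)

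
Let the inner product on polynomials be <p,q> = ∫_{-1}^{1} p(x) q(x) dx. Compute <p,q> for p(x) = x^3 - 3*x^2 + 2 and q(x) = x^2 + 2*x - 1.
<p,q> = -16/15

Expand the product: p(x)·q(x) = x^5 - x^4 - 7*x^3 + 5*x^2 + 4*x - 2.
∫_{-1}^{1} of each monomial x^k gives [2/(k+1) if k even, 0 if k odd]. Integrating term-by-term (or equivalently evaluating the antiderivative F(x) = x^6/6 - x^5/5 - 7*x^4/4 + 5*x^3/3 + 2*x^2 - 2*x at the endpoints):
  F(1) − F(−1) = -7/60 − (19/20) = -16/15.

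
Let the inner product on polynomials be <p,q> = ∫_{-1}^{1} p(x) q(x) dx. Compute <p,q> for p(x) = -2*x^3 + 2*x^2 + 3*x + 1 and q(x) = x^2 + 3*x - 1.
<p,q> = 26/15

Expand the product: p(x)·q(x) = -2*x^5 - 4*x^4 + 11*x^3 + 8*x^2 - 1.
∫_{-1}^{1} of each monomial x^k gives [2/(k+1) if k even, 0 if k odd]. Integrating term-by-term (or equivalently evaluating the antiderivative F(x) = -x^6/3 - 4*x^5/5 + 11*x^4/4 + 8*x^3/3 - x at the endpoints):
  F(1) − F(−1) = 197/60 − (31/20) = 26/15.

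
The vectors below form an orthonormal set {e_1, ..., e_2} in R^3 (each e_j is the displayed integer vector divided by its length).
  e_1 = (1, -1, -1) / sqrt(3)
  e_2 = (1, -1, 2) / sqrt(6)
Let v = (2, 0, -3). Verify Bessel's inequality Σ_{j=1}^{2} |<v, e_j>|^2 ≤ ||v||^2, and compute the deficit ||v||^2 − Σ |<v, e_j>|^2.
Σ |<v, e_j>|^2 = 11; ||v||^2 = 13; deficit = 2

Write each e_j = u_j / sqrt(<u_j, u_j>) where u_j is the displayed integer vector. Then <v, e_j> = <v, u_j> / sqrt(<u_j, u_j>), so |<v, e_j>|^2 = <v, u_j>^2 / <u_j, u_j>.
Coefficients: <v, e_1> = 5/sqrt(3), <v, e_2> = -4/sqrt(6).
Square and sum: Σ |<v, e_j>|^2 = 11.
Compute ||v||^2 = v·v = 13.
Deficit = 13 − 11 = 2 ≥ 0, confirming Bessel's inequality. (The deficit equals ||v − Σ <v,e_j> e_j||^2, the squared distance from v to span{e_j}.)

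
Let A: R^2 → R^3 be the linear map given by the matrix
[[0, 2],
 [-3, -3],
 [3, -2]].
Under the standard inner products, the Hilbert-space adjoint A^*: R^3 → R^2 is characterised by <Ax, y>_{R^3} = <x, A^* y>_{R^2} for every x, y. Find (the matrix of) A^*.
A^* = A^T =
[[0, -3, 3],
 [2, -3, -2]]

For real matrices with standard dot products, the defining identity <Ax, y> = <x, A^* y> gives (Ax)^T y = x^T (A^*) y, i.e. x^T A^T y = x^T (A^*) y. Since this holds for all x, y, we must have A^* = A^T. Therefore
A^* =
[[0, -3, 3],
 [2, -3, -2]].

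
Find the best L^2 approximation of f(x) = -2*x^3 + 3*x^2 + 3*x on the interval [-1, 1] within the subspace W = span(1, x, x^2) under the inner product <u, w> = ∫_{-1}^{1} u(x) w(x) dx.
g(x) = 3*x^2 + 9*x/5

The best approximation g ∈ W is the orthogonal projection of f onto W. Writing g = a_0 + a_1 x + a_2 x^2, the coefficients solve the normal equations G · a = b where
  G_{ij} = <φ_i, φ_j> and b_i = <f, φ_i>, with φ_0 = 1, φ_1 = x, φ_2 = x^2.
G =
  [2, 0, 2/3]
  [0, 2/3, 0]
  [2/3, 0, 2/5],
b = (2, 6/5, 6/5).
Solving gives a_0 = 0, a_1 = 9/5, a_2 = 3, so
  g(x) = 3*x^2 + 9*x/5.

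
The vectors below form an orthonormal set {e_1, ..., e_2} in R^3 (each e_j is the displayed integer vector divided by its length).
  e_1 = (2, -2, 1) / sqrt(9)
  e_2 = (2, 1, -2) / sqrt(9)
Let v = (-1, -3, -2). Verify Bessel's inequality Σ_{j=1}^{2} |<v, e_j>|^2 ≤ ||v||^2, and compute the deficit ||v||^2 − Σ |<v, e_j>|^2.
Σ |<v, e_j>|^2 = 5/9; ||v||^2 = 14; deficit = 121/9

Write each e_j = u_j / sqrt(<u_j, u_j>) where u_j is the displayed integer vector. Then <v, e_j> = <v, u_j> / sqrt(<u_j, u_j>), so |<v, e_j>|^2 = <v, u_j>^2 / <u_j, u_j>.
Coefficients: <v, e_1> = 2/sqrt(9), <v, e_2> = -1/sqrt(9).
Square and sum: Σ |<v, e_j>|^2 = 5/9.
Compute ||v||^2 = v·v = 14.
Deficit = 14 − 5/9 = 121/9 ≥ 0, confirming Bessel's inequality. (The deficit equals ||v − Σ <v,e_j> e_j||^2, the squared distance from v to span{e_j}.)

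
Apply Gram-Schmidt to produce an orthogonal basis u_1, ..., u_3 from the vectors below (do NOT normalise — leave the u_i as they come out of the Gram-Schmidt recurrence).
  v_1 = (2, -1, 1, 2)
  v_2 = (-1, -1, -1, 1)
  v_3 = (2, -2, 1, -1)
Orthogonal basis:
  u_1 = (2, -1, 1, 2)
  u_2 = (-1, -1, -1, 1)
  u_3 = (1/2, -2, 0, -3/2)

Apply the Gram-Schmidt recurrence
  u_1 = v_1
  u_i = v_i − Σ_{j<i} ((v_i · u_j) / (u_j · u_j)) · u_j.

Step by step this gives:
  u_1 = (2, -1, 1, 2)
  u_2 = (-1, -1, -1, 1)
  u_3 = (1/2, -2, 0, -3/2)

Orthogonality check:
  u_2 · u_1 = 0 (should be 0)
  u_3 · u_1 = 0 (should be 0)
  u_3 · u_2 = 0 (should be 0)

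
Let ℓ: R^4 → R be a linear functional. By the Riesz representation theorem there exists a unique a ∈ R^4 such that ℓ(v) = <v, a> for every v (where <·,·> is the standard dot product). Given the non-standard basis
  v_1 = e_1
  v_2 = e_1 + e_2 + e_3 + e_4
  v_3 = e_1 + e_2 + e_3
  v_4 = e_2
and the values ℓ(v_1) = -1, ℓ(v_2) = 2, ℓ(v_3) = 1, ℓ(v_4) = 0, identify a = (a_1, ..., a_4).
a = (-1, 0, 2, 1)

Write a = (a_1, ..., a_4) in the standard basis. For each basis vector v_i, ℓ(v_i) = <v_i, a> is a linear equation in the a_j's. Collect the n equations into a matrix system V a = ℓ, where row i of V is v_i (expressed in the standard basis). Since V is invertible (lower-triangular with 1s on the diagonal, up to permutation), solve by back-substitution:
  V =
[[1, 0, 0, 0],
 [1, 1, 1, 1],
 [1, 1, 1, 0],
 [0, 1, 0, 0]]
  V a = (-1, 2, 1, 0)
Solving gives a = (-1, 0, 2, 1).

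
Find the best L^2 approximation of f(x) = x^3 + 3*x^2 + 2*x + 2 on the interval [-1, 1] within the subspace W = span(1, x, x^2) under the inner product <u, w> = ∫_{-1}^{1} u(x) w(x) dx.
g(x) = 3*x^2 + 13*x/5 + 2

The best approximation g ∈ W is the orthogonal projection of f onto W. Writing g = a_0 + a_1 x + a_2 x^2, the coefficients solve the normal equations G · a = b where
  G_{ij} = <φ_i, φ_j> and b_i = <f, φ_i>, with φ_0 = 1, φ_1 = x, φ_2 = x^2.
G =
  [2, 0, 2/3]
  [0, 2/3, 0]
  [2/3, 0, 2/5],
b = (6, 26/15, 38/15).
Solving gives a_0 = 2, a_1 = 13/5, a_2 = 3, so
  g(x) = 3*x^2 + 13*x/5 + 2.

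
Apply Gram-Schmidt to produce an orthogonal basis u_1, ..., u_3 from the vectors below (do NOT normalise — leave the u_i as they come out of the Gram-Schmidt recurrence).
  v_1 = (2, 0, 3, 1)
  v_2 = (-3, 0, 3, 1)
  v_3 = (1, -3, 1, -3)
Orthogonal basis:
  u_1 = (2, 0, 3, 1)
  u_2 = (-25/7, 0, 15/7, 5/7)
  u_3 = (0, -3, 1, -3)

Apply the Gram-Schmidt recurrence
  u_1 = v_1
  u_i = v_i − Σ_{j<i} ((v_i · u_j) / (u_j · u_j)) · u_j.

Step by step this gives:
  u_1 = (2, 0, 3, 1)
  u_2 = (-25/7, 0, 15/7, 5/7)
  u_3 = (0, -3, 1, -3)

Orthogonality check:
  u_2 · u_1 = 0 (should be 0)
  u_3 · u_1 = 0 (should be 0)
  u_3 · u_2 = 0 (should be 0)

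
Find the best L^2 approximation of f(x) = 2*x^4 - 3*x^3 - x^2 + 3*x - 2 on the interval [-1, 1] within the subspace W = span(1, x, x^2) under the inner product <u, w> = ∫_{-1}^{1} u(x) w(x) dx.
g(x) = 5*x^2/7 + 6*x/5 - 76/35

The best approximation g ∈ W is the orthogonal projection of f onto W. Writing g = a_0 + a_1 x + a_2 x^2, the coefficients solve the normal equations G · a = b where
  G_{ij} = <φ_i, φ_j> and b_i = <f, φ_i>, with φ_0 = 1, φ_1 = x, φ_2 = x^2.
G =
  [2, 0, 2/3]
  [0, 2/3, 0]
  [2/3, 0, 2/5],
b = (-58/15, 4/5, -122/105).
Solving gives a_0 = -76/35, a_1 = 6/5, a_2 = 5/7, so
  g(x) = 5*x^2/7 + 6*x/5 - 76/35.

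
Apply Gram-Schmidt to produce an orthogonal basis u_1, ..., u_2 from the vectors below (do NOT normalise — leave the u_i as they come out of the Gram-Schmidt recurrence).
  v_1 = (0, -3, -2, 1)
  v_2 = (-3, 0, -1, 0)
Orthogonal basis:
  u_1 = (0, -3, -2, 1)
  u_2 = (-3, 3/7, -5/7, -1/7)

Apply the Gram-Schmidt recurrence
  u_1 = v_1
  u_i = v_i − Σ_{j<i} ((v_i · u_j) / (u_j · u_j)) · u_j.

Step by step this gives:
  u_1 = (0, -3, -2, 1)
  u_2 = (-3, 3/7, -5/7, -1/7)

Orthogonality check:
  u_2 · u_1 = 0 (should be 0)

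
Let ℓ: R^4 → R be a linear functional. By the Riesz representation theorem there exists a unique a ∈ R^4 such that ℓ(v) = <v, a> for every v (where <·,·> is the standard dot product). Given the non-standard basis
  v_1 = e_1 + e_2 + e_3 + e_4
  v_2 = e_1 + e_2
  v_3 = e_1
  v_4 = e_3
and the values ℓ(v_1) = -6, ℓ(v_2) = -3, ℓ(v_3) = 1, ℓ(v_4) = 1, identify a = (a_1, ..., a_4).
a = (1, -4, 1, -4)

Write a = (a_1, ..., a_4) in the standard basis. For each basis vector v_i, ℓ(v_i) = <v_i, a> is a linear equation in the a_j's. Collect the n equations into a matrix system V a = ℓ, where row i of V is v_i (expressed in the standard basis). Since V is invertible (lower-triangular with 1s on the diagonal, up to permutation), solve by back-substitution:
  V =
[[1, 1, 1, 1],
 [1, 1, 0, 0],
 [1, 0, 0, 0],
 [0, 0, 1, 0]]
  V a = (-6, -3, 1, 1)
Solving gives a = (1, -4, 1, -4).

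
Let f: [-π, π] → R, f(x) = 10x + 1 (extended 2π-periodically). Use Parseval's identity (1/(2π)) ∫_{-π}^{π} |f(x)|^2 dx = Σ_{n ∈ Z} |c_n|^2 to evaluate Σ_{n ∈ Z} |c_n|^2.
Σ |c_n|^2 = 100π^2/3 + 1

Expand and integrate term by term over [-π, π]:
  ∫ (10x)^2 dx = 100·(2π^3/3); ∫ 2·10·(1)·x dx = 0 (odd integrand); ∫ 1^2 dx = 1·2π.
So (1/(2π)) ∫_{-π}^{π} (10x + 1)^2 dx = 100π^2/3 + 1 = 100π^2/3 + 1.
Parseval ⇒ Σ |c_n|^2 = 100π^2/3 + 1.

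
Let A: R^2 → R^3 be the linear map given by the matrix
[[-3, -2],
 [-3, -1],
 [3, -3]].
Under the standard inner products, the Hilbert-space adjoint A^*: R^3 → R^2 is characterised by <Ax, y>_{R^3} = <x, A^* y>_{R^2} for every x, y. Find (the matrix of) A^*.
A^* = A^T =
[[-3, -3, 3],
 [-2, -1, -3]]

For real matrices with standard dot products, the defining identity <Ax, y> = <x, A^* y> gives (Ax)^T y = x^T (A^*) y, i.e. x^T A^T y = x^T (A^*) y. Since this holds for all x, y, we must have A^* = A^T. Therefore
A^* =
[[-3, -3, 3],
 [-2, -1, -3]].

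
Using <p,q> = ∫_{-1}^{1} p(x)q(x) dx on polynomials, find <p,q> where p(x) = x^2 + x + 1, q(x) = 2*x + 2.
<p,q> = 20/3

Expand the product: p(x)·q(x) = 2*x^3 + 4*x^2 + 4*x + 2.
∫_{-1}^{1} of each monomial x^k gives [2/(k+1) if k even, 0 if k odd]. Integrating term-by-term (or equivalently evaluating the antiderivative F(x) = x^4/2 + 4*x^3/3 + 2*x^2 + 2*x at the endpoints):
  F(1) − F(−1) = 35/6 − (-5/6) = 20/3.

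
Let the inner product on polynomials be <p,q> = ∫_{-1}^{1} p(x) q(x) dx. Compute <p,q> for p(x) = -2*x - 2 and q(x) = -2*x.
<p,q> = 8/3

Expand the product: p(x)·q(x) = 4*x^2 + 4*x.
∫_{-1}^{1} of each monomial x^k gives [2/(k+1) if k even, 0 if k odd]. Integrating term-by-term (or equivalently evaluating the antiderivative F(x) = 4*x^3/3 + 2*x^2 at the endpoints):
  F(1) − F(−1) = 10/3 − (2/3) = 8/3.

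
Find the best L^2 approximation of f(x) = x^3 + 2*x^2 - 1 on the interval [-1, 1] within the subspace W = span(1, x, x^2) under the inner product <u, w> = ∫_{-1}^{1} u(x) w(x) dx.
g(x) = 2*x^2 + 3*x/5 - 1

The best approximation g ∈ W is the orthogonal projection of f onto W. Writing g = a_0 + a_1 x + a_2 x^2, the coefficients solve the normal equations G · a = b where
  G_{ij} = <φ_i, φ_j> and b_i = <f, φ_i>, with φ_0 = 1, φ_1 = x, φ_2 = x^2.
G =
  [2, 0, 2/3]
  [0, 2/3, 0]
  [2/3, 0, 2/5],
b = (-2/3, 2/5, 2/15).
Solving gives a_0 = -1, a_1 = 3/5, a_2 = 2, so
  g(x) = 2*x^2 + 3*x/5 - 1.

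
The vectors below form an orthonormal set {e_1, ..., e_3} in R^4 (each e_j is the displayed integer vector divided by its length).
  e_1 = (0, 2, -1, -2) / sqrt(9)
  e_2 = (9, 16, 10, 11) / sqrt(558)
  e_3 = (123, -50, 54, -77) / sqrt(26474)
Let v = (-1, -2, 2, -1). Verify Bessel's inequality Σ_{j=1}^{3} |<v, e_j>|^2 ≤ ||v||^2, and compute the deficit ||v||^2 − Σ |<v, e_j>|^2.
Σ |<v, e_j>|^2 = 1966/427; ||v||^2 = 10; deficit = 2304/427

Write each e_j = u_j / sqrt(<u_j, u_j>) where u_j is the displayed integer vector. Then <v, e_j> = <v, u_j> / sqrt(<u_j, u_j>), so |<v, e_j>|^2 = <v, u_j>^2 / <u_j, u_j>.
Coefficients: <v, e_1> = -4/sqrt(9), <v, e_2> = -32/sqrt(558), <v, e_3> = 162/sqrt(26474).
Square and sum: Σ |<v, e_j>|^2 = 1966/427.
Compute ||v||^2 = v·v = 10.
Deficit = 10 − 1966/427 = 2304/427 ≥ 0, confirming Bessel's inequality. (The deficit equals ||v − Σ <v,e_j> e_j||^2, the squared distance from v to span{e_j}.)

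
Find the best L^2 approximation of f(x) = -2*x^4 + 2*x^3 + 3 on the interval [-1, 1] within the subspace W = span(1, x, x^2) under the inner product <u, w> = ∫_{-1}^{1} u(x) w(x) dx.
g(x) = -12*x^2/7 + 6*x/5 + 111/35

The best approximation g ∈ W is the orthogonal projection of f onto W. Writing g = a_0 + a_1 x + a_2 x^2, the coefficients solve the normal equations G · a = b where
  G_{ij} = <φ_i, φ_j> and b_i = <f, φ_i>, with φ_0 = 1, φ_1 = x, φ_2 = x^2.
G =
  [2, 0, 2/3]
  [0, 2/3, 0]
  [2/3, 0, 2/5],
b = (26/5, 4/5, 10/7).
Solving gives a_0 = 111/35, a_1 = 6/5, a_2 = -12/7, so
  g(x) = -12*x^2/7 + 6*x/5 + 111/35.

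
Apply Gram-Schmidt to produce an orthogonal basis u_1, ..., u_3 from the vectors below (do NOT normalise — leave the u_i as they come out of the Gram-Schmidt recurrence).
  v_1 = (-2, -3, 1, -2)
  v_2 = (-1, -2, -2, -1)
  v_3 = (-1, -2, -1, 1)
Orthogonal basis:
  u_1 = (-2, -3, 1, -2)
  u_2 = (-1/9, -2/3, -22/9, -1/9)
  u_3 = (-11/29, -45/58, 9/58, 47/29)

Apply the Gram-Schmidt recurrence
  u_1 = v_1
  u_i = v_i − Σ_{j<i} ((v_i · u_j) / (u_j · u_j)) · u_j.

Step by step this gives:
  u_1 = (-2, -3, 1, -2)
  u_2 = (-1/9, -2/3, -22/9, -1/9)
  u_3 = (-11/29, -45/58, 9/58, 47/29)

Orthogonality check:
  u_2 · u_1 = 0 (should be 0)
  u_3 · u_1 = 0 (should be 0)
  u_3 · u_2 = 0 (should be 0)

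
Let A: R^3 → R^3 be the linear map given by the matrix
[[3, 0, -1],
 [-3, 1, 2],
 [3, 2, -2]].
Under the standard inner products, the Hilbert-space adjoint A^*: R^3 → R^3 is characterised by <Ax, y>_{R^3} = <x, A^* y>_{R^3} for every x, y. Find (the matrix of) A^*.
A^* = A^T =
[[3, -3, 3],
 [0, 1, 2],
 [-1, 2, -2]]

For real matrices with standard dot products, the defining identity <Ax, y> = <x, A^* y> gives (Ax)^T y = x^T (A^*) y, i.e. x^T A^T y = x^T (A^*) y. Since this holds for all x, y, we must have A^* = A^T. Therefore
A^* =
[[3, -3, 3],
 [0, 1, 2],
 [-1, 2, -2]].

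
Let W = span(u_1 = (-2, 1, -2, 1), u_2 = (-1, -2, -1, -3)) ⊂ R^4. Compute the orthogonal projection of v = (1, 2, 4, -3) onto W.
proj_W(v) = (341/149, -143/149, 341/149, -132/149)

Set up U = [u_1 | ... | u_2] ∈ R^(4×2). The projector onto W = col(U) is P = U (U^T U)^(-1) U^T.
Compute U^T U =
  [10, -1]
  [-1, 15],
and U^T v = (-11, 0).
Solve U^T U · c = U^T v for the coefficients: c = (-165/149, -11/149). The projection is proj_W(v) = U c.
Check: (v - proj_W(v)) · u_1 = 0  (should be 0).
Check: (v - proj_W(v)) · u_2 = 0  (should be 0).
Result: proj_W(v) = (341/149, -143/149, 341/149, -132/149).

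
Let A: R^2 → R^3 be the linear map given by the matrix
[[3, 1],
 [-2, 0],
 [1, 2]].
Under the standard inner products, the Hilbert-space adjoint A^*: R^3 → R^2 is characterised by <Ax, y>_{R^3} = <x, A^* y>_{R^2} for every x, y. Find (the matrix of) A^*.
A^* = A^T =
[[3, -2, 1],
 [1, 0, 2]]

For real matrices with standard dot products, the defining identity <Ax, y> = <x, A^* y> gives (Ax)^T y = x^T (A^*) y, i.e. x^T A^T y = x^T (A^*) y. Since this holds for all x, y, we must have A^* = A^T. Therefore
A^* =
[[3, -2, 1],
 [1, 0, 2]].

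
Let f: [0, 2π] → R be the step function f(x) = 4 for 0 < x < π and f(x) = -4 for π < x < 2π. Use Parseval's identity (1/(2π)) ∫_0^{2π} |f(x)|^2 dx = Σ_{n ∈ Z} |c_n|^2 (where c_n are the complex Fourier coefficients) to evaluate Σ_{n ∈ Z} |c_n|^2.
Σ |c_n|^2 = 16

Parseval equates the L^2 energy of f (normalised by 1/(2π)) with the ℓ^2 sum of its Fourier coefficients: (1/(2π)) ∫_0^{2π} |f|^2 = Σ |c_n|^2.
Compute the left side: (1/(2π)) [∫_0^π 4^2 dx + ∫_π^{2π} (-4)^2 dx] = (1/(2π)) · (16π + 16π) = (16 + 16)/2 = 16.
So Σ_{n ∈ Z} |c_n|^2 = 16.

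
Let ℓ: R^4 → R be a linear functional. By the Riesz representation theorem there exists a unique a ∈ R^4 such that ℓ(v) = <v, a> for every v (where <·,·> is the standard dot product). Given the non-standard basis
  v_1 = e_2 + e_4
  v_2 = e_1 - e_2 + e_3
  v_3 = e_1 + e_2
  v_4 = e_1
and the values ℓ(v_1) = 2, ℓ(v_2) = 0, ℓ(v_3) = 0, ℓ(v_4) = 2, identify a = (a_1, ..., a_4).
a = (2, -2, -4, 4)

Write a = (a_1, ..., a_4) in the standard basis. For each basis vector v_i, ℓ(v_i) = <v_i, a> is a linear equation in the a_j's. Collect the n equations into a matrix system V a = ℓ, where row i of V is v_i (expressed in the standard basis). Since V is invertible (lower-triangular with 1s on the diagonal, up to permutation), solve by back-substitution:
  V =
[[0, 1, 0, 1],
 [1, -1, 1, 0],
 [1, 1, 0, 0],
 [1, 0, 0, 0]]
  V a = (2, 0, 0, 2)
Solving gives a = (2, -2, -4, 4).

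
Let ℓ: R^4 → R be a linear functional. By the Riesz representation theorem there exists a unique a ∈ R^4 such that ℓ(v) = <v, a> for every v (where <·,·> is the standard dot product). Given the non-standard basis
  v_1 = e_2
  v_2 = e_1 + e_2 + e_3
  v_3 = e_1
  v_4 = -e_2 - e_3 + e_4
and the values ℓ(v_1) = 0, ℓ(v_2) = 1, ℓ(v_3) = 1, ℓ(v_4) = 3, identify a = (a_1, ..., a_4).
a = (1, 0, 0, 3)

Write a = (a_1, ..., a_4) in the standard basis. For each basis vector v_i, ℓ(v_i) = <v_i, a> is a linear equation in the a_j's. Collect the n equations into a matrix system V a = ℓ, where row i of V is v_i (expressed in the standard basis). Since V is invertible (lower-triangular with 1s on the diagonal, up to permutation), solve by back-substitution:
  V =
[[0, 1, 0, 0],
 [1, 1, 1, 0],
 [1, 0, 0, 0],
 [0, -1, -1, 1]]
  V a = (0, 1, 1, 3)
Solving gives a = (1, 0, 0, 3).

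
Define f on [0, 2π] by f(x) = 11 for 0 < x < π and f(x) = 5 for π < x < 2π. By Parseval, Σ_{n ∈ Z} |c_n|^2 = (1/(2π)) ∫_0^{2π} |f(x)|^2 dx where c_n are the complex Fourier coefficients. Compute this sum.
Σ |c_n|^2 = 73

Parseval equates the L^2 energy of f (normalised by 1/(2π)) with the ℓ^2 sum of its Fourier coefficients: (1/(2π)) ∫_0^{2π} |f|^2 = Σ |c_n|^2.
Compute the left side: (1/(2π)) [∫_0^π 11^2 dx + ∫_π^{2π} 5^2 dx] = (1/(2π)) · (121π + 25π) = (121 + 25)/2 = 73.
So Σ_{n ∈ Z} |c_n|^2 = 73.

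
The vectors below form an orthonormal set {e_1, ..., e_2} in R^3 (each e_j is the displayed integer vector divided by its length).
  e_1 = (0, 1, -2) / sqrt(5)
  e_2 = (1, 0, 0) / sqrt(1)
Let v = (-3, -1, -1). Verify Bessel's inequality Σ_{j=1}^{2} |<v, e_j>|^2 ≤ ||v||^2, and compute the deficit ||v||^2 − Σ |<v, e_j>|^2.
Σ |<v, e_j>|^2 = 46/5; ||v||^2 = 11; deficit = 9/5

Write each e_j = u_j / sqrt(<u_j, u_j>) where u_j is the displayed integer vector. Then <v, e_j> = <v, u_j> / sqrt(<u_j, u_j>), so |<v, e_j>|^2 = <v, u_j>^2 / <u_j, u_j>.
Coefficients: <v, e_1> = 1/sqrt(5), <v, e_2> = -3/sqrt(1).
Square and sum: Σ |<v, e_j>|^2 = 46/5.
Compute ||v||^2 = v·v = 11.
Deficit = 11 − 46/5 = 9/5 ≥ 0, confirming Bessel's inequality. (The deficit equals ||v − Σ <v,e_j> e_j||^2, the squared distance from v to span{e_j}.)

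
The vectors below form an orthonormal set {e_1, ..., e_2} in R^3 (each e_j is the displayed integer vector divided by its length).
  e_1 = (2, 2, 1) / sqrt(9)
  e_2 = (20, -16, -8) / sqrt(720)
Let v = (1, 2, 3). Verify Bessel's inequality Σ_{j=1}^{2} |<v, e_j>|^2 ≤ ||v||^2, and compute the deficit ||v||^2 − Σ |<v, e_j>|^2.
Σ |<v, e_j>|^2 = 54/5; ||v||^2 = 14; deficit = 16/5

Write each e_j = u_j / sqrt(<u_j, u_j>) where u_j is the displayed integer vector. Then <v, e_j> = <v, u_j> / sqrt(<u_j, u_j>), so |<v, e_j>|^2 = <v, u_j>^2 / <u_j, u_j>.
Coefficients: <v, e_1> = 9/sqrt(9), <v, e_2> = -36/sqrt(720).
Square and sum: Σ |<v, e_j>|^2 = 54/5.
Compute ||v||^2 = v·v = 14.
Deficit = 14 − 54/5 = 16/5 ≥ 0, confirming Bessel's inequality. (The deficit equals ||v − Σ <v,e_j> e_j||^2, the squared distance from v to span{e_j}.)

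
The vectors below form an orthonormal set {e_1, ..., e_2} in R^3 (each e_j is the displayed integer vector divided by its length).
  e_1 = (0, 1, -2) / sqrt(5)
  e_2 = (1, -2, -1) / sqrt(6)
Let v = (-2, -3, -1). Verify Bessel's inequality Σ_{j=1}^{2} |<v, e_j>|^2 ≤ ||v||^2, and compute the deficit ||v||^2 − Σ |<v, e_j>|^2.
Σ |<v, e_j>|^2 = 131/30; ||v||^2 = 14; deficit = 289/30

Write each e_j = u_j / sqrt(<u_j, u_j>) where u_j is the displayed integer vector. Then <v, e_j> = <v, u_j> / sqrt(<u_j, u_j>), so |<v, e_j>|^2 = <v, u_j>^2 / <u_j, u_j>.
Coefficients: <v, e_1> = -1/sqrt(5), <v, e_2> = 5/sqrt(6).
Square and sum: Σ |<v, e_j>|^2 = 131/30.
Compute ||v||^2 = v·v = 14.
Deficit = 14 − 131/30 = 289/30 ≥ 0, confirming Bessel's inequality. (The deficit equals ||v − Σ <v,e_j> e_j||^2, the squared distance from v to span{e_j}.)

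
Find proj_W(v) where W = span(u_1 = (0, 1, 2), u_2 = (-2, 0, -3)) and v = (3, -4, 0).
proj_W(v) = (108/29, -88/29, -14/29)

Set up U = [u_1 | ... | u_2] ∈ R^(3×2). The projector onto W = col(U) is P = U (U^T U)^(-1) U^T.
Compute U^T U =
  [5, -6]
  [-6, 13],
and U^T v = (-4, -6).
Solve U^T U · c = U^T v for the coefficients: c = (-88/29, -54/29). The projection is proj_W(v) = U c.
Check: (v - proj_W(v)) · u_1 = 0  (should be 0).
Check: (v - proj_W(v)) · u_2 = 0  (should be 0).
Result: proj_W(v) = (108/29, -88/29, -14/29).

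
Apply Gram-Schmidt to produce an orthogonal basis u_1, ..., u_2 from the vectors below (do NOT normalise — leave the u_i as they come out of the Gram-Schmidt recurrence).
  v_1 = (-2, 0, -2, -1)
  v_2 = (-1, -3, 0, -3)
Orthogonal basis:
  u_1 = (-2, 0, -2, -1)
  u_2 = (1/9, -3, 10/9, -22/9)

Apply the Gram-Schmidt recurrence
  u_1 = v_1
  u_i = v_i − Σ_{j<i} ((v_i · u_j) / (u_j · u_j)) · u_j.

Step by step this gives:
  u_1 = (-2, 0, -2, -1)
  u_2 = (1/9, -3, 10/9, -22/9)

Orthogonality check:
  u_2 · u_1 = 0 (should be 0)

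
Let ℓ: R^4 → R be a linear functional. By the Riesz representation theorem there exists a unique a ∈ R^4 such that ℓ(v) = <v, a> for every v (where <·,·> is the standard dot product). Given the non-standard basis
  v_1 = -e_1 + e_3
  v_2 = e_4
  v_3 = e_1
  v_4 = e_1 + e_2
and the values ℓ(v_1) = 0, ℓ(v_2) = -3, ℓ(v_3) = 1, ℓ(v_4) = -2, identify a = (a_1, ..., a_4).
a = (1, -3, 1, -3)

Write a = (a_1, ..., a_4) in the standard basis. For each basis vector v_i, ℓ(v_i) = <v_i, a> is a linear equation in the a_j's. Collect the n equations into a matrix system V a = ℓ, where row i of V is v_i (expressed in the standard basis). Since V is invertible (lower-triangular with 1s on the diagonal, up to permutation), solve by back-substitution:
  V =
[[-1, 0, 1, 0],
 [0, 0, 0, 1],
 [1, 0, 0, 0],
 [1, 1, 0, 0]]
  V a = (0, -3, 1, -2)
Solving gives a = (1, -3, 1, -3).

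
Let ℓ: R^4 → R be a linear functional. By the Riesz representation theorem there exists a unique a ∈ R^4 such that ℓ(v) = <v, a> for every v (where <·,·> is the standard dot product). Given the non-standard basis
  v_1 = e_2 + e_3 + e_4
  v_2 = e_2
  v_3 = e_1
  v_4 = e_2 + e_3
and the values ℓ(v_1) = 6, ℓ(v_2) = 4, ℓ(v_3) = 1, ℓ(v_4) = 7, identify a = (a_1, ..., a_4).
a = (1, 4, 3, -1)

Write a = (a_1, ..., a_4) in the standard basis. For each basis vector v_i, ℓ(v_i) = <v_i, a> is a linear equation in the a_j's. Collect the n equations into a matrix system V a = ℓ, where row i of V is v_i (expressed in the standard basis). Since V is invertible (lower-triangular with 1s on the diagonal, up to permutation), solve by back-substitution:
  V =
[[0, 1, 1, 1],
 [0, 1, 0, 0],
 [1, 0, 0, 0],
 [0, 1, 1, 0]]
  V a = (6, 4, 1, 7)
Solving gives a = (1, 4, 3, -1).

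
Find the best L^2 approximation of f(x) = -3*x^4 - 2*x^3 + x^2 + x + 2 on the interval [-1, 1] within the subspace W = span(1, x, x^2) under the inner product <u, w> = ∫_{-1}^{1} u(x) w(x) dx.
g(x) = -11*x^2/7 - x/5 + 79/35

The best approximation g ∈ W is the orthogonal projection of f onto W. Writing g = a_0 + a_1 x + a_2 x^2, the coefficients solve the normal equations G · a = b where
  G_{ij} = <φ_i, φ_j> and b_i = <f, φ_i>, with φ_0 = 1, φ_1 = x, φ_2 = x^2.
G =
  [2, 0, 2/3]
  [0, 2/3, 0]
  [2/3, 0, 2/5],
b = (52/15, -2/15, 92/105).
Solving gives a_0 = 79/35, a_1 = -1/5, a_2 = -11/7, so
  g(x) = -11*x^2/7 - x/5 + 79/35.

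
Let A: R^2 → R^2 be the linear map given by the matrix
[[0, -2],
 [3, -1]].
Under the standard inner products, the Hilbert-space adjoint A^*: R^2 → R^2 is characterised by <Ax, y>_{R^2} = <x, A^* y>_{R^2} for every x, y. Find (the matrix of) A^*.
A^* = A^T =
[[0, 3],
 [-2, -1]]

For real matrices with standard dot products, the defining identity <Ax, y> = <x, A^* y> gives (Ax)^T y = x^T (A^*) y, i.e. x^T A^T y = x^T (A^*) y. Since this holds for all x, y, we must have A^* = A^T. Therefore
A^* =
[[0, 3],
 [-2, -1]].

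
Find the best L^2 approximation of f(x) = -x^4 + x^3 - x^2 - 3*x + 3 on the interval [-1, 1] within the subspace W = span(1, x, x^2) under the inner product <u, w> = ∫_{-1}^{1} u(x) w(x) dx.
g(x) = -13*x^2/7 - 12*x/5 + 108/35

The best approximation g ∈ W is the orthogonal projection of f onto W. Writing g = a_0 + a_1 x + a_2 x^2, the coefficients solve the normal equations G · a = b where
  G_{ij} = <φ_i, φ_j> and b_i = <f, φ_i>, with φ_0 = 1, φ_1 = x, φ_2 = x^2.
G =
  [2, 0, 2/3]
  [0, 2/3, 0]
  [2/3, 0, 2/5],
b = (74/15, -8/5, 46/35).
Solving gives a_0 = 108/35, a_1 = -12/5, a_2 = -13/7, so
  g(x) = -13*x^2/7 - 12*x/5 + 108/35.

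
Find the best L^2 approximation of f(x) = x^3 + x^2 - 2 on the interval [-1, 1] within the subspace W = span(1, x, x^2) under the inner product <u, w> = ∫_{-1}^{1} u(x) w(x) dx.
g(x) = x^2 + 3*x/5 - 2

The best approximation g ∈ W is the orthogonal projection of f onto W. Writing g = a_0 + a_1 x + a_2 x^2, the coefficients solve the normal equations G · a = b where
  G_{ij} = <φ_i, φ_j> and b_i = <f, φ_i>, with φ_0 = 1, φ_1 = x, φ_2 = x^2.
G =
  [2, 0, 2/3]
  [0, 2/3, 0]
  [2/3, 0, 2/5],
b = (-10/3, 2/5, -14/15).
Solving gives a_0 = -2, a_1 = 3/5, a_2 = 1, so
  g(x) = x^2 + 3*x/5 - 2.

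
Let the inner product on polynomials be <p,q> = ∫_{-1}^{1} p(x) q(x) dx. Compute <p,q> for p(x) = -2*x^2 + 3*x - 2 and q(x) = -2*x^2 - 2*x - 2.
<p,q> = 164/15

Expand the product: p(x)·q(x) = 4*x^4 - 2*x^3 + 2*x^2 - 2*x + 4.
∫_{-1}^{1} of each monomial x^k gives [2/(k+1) if k even, 0 if k odd]. Integrating term-by-term (or equivalently evaluating the antiderivative F(x) = 4*x^5/5 - x^4/2 + 2*x^3/3 - x^2 + 4*x at the endpoints):
  F(1) − F(−1) = 119/30 − (-209/30) = 164/15.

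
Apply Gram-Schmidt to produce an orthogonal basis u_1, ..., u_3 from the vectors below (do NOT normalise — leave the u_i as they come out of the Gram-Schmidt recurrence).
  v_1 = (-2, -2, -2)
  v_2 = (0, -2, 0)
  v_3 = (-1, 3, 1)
Orthogonal basis:
  u_1 = (-2, -2, -2)
  u_2 = (2/3, -4/3, 2/3)
  u_3 = (-1, 0, 1)

Apply the Gram-Schmidt recurrence
  u_1 = v_1
  u_i = v_i − Σ_{j<i} ((v_i · u_j) / (u_j · u_j)) · u_j.

Step by step this gives:
  u_1 = (-2, -2, -2)
  u_2 = (2/3, -4/3, 2/3)
  u_3 = (-1, 0, 1)

Orthogonality check:
  u_2 · u_1 = 0 (should be 0)
  u_3 · u_1 = 0 (should be 0)
  u_3 · u_2 = 0 (should be 0)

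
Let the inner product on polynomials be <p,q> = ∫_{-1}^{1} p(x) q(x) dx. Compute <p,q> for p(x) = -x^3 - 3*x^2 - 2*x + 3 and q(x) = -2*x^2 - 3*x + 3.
<p,q> = 78/5

Expand the product: p(x)·q(x) = 2*x^5 + 9*x^4 + 10*x^3 - 9*x^2 - 15*x + 9.
∫_{-1}^{1} of each monomial x^k gives [2/(k+1) if k even, 0 if k odd]. Integrating term-by-term (or equivalently evaluating the antiderivative F(x) = x^6/3 + 9*x^5/5 + 5*x^4/2 - 3*x^3 - 15*x^2/2 + 9*x at the endpoints):
  F(1) − F(−1) = 47/15 − (-187/15) = 78/5.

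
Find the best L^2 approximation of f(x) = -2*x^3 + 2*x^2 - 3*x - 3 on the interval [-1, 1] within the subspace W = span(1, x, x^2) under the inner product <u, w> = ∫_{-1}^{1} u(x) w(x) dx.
g(x) = 2*x^2 - 21*x/5 - 3

The best approximation g ∈ W is the orthogonal projection of f onto W. Writing g = a_0 + a_1 x + a_2 x^2, the coefficients solve the normal equations G · a = b where
  G_{ij} = <φ_i, φ_j> and b_i = <f, φ_i>, with φ_0 = 1, φ_1 = x, φ_2 = x^2.
G =
  [2, 0, 2/3]
  [0, 2/3, 0]
  [2/3, 0, 2/5],
b = (-14/3, -14/5, -6/5).
Solving gives a_0 = -3, a_1 = -21/5, a_2 = 2, so
  g(x) = 2*x^2 - 21*x/5 - 3.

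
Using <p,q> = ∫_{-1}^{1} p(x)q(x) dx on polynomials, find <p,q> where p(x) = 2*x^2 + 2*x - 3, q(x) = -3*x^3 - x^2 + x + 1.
<p,q> = -68/15

Expand the product: p(x)·q(x) = -6*x^5 - 8*x^4 + 9*x^3 + 7*x^2 - x - 3.
∫_{-1}^{1} of each monomial x^k gives [2/(k+1) if k even, 0 if k odd]. Integrating term-by-term (or equivalently evaluating the antiderivative F(x) = -x^6 - 8*x^5/5 + 9*x^4/4 + 7*x^3/3 - x^2/2 - 3*x at the endpoints):
  F(1) − F(−1) = -91/60 − (181/60) = -68/15.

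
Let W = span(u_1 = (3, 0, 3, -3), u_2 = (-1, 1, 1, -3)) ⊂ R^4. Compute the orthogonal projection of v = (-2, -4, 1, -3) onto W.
proj_W(v) = (-2/3, 2/3, 2/3, -2)

Set up U = [u_1 | ... | u_2] ∈ R^(4×2). The projector onto W = col(U) is P = U (U^T U)^(-1) U^T.
Compute U^T U =
  [27, 9]
  [9, 12],
and U^T v = (6, 8).
Solve U^T U · c = U^T v for the coefficients: c = (0, 2/3). The projection is proj_W(v) = U c.
Check: (v - proj_W(v)) · u_1 = 0  (should be 0).
Check: (v - proj_W(v)) · u_2 = 0  (should be 0).
Result: proj_W(v) = (-2/3, 2/3, 2/3, -2).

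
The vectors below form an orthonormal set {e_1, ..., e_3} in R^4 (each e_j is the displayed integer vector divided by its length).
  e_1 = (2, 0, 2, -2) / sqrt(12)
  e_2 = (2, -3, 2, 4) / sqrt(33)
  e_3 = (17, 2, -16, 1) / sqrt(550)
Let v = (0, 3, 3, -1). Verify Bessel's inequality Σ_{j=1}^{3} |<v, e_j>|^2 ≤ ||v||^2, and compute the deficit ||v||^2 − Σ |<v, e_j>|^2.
Σ |<v, e_j>|^2 = 509/50; ||v||^2 = 19; deficit = 441/50

Write each e_j = u_j / sqrt(<u_j, u_j>) where u_j is the displayed integer vector. Then <v, e_j> = <v, u_j> / sqrt(<u_j, u_j>), so |<v, e_j>|^2 = <v, u_j>^2 / <u_j, u_j>.
Coefficients: <v, e_1> = 8/sqrt(12), <v, e_2> = -7/sqrt(33), <v, e_3> = -43/sqrt(550).
Square and sum: Σ |<v, e_j>|^2 = 509/50.
Compute ||v||^2 = v·v = 19.
Deficit = 19 − 509/50 = 441/50 ≥ 0, confirming Bessel's inequality. (The deficit equals ||v − Σ <v,e_j> e_j||^2, the squared distance from v to span{e_j}.)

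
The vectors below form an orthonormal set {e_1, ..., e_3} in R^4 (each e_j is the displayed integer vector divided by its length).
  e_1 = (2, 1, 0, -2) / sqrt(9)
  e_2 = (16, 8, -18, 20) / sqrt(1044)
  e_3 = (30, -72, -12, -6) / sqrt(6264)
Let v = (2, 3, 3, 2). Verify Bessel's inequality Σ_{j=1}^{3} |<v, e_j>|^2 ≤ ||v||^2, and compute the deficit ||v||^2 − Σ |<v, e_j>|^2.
Σ |<v, e_j>|^2 = 28/3; ||v||^2 = 26; deficit = 50/3

Write each e_j = u_j / sqrt(<u_j, u_j>) where u_j is the displayed integer vector. Then <v, e_j> = <v, u_j> / sqrt(<u_j, u_j>), so |<v, e_j>|^2 = <v, u_j>^2 / <u_j, u_j>.
Coefficients: <v, e_1> = 3/sqrt(9), <v, e_2> = 42/sqrt(1044), <v, e_3> = -204/sqrt(6264).
Square and sum: Σ |<v, e_j>|^2 = 28/3.
Compute ||v||^2 = v·v = 26.
Deficit = 26 − 28/3 = 50/3 ≥ 0, confirming Bessel's inequality. (The deficit equals ||v − Σ <v,e_j> e_j||^2, the squared distance from v to span{e_j}.)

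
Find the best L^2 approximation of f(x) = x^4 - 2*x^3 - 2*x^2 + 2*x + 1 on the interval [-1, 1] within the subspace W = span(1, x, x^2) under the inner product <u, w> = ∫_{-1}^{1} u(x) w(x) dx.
g(x) = -8*x^2/7 + 4*x/5 + 32/35

The best approximation g ∈ W is the orthogonal projection of f onto W. Writing g = a_0 + a_1 x + a_2 x^2, the coefficients solve the normal equations G · a = b where
  G_{ij} = <φ_i, φ_j> and b_i = <f, φ_i>, with φ_0 = 1, φ_1 = x, φ_2 = x^2.
G =
  [2, 0, 2/3]
  [0, 2/3, 0]
  [2/3, 0, 2/5],
b = (16/15, 8/15, 16/105).
Solving gives a_0 = 32/35, a_1 = 4/5, a_2 = -8/7, so
  g(x) = -8*x^2/7 + 4*x/5 + 32/35.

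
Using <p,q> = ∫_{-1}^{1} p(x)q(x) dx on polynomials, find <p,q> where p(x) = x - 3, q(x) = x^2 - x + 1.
<p,q> = -26/3

Expand the product: p(x)·q(x) = x^3 - 4*x^2 + 4*x - 3.
∫_{-1}^{1} of each monomial x^k gives [2/(k+1) if k even, 0 if k odd]. Integrating term-by-term (or equivalently evaluating the antiderivative F(x) = x^4/4 - 4*x^3/3 + 2*x^2 - 3*x at the endpoints):
  F(1) − F(−1) = -25/12 − (79/12) = -26/3.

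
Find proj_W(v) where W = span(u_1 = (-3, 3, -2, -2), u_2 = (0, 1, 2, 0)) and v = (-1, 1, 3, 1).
proj_W(v) = (3/43, 57/43, 122/43, 2/43)

Set up U = [u_1 | ... | u_2] ∈ R^(4×2). The projector onto W = col(U) is P = U (U^T U)^(-1) U^T.
Compute U^T U =
  [26, -1]
  [-1, 5],
and U^T v = (-2, 7).
Solve U^T U · c = U^T v for the coefficients: c = (-1/43, 60/43). The projection is proj_W(v) = U c.
Check: (v - proj_W(v)) · u_1 = 0  (should be 0).
Check: (v - proj_W(v)) · u_2 = 0  (should be 0).
Result: proj_W(v) = (3/43, 57/43, 122/43, 2/43).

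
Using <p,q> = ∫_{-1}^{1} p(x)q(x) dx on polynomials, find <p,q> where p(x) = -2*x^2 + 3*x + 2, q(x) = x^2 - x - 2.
<p,q> = -34/5

Expand the product: p(x)·q(x) = -2*x^4 + 5*x^3 + 3*x^2 - 8*x - 4.
∫_{-1}^{1} of each monomial x^k gives [2/(k+1) if k even, 0 if k odd]. Integrating term-by-term (or equivalently evaluating the antiderivative F(x) = -2*x^5/5 + 5*x^4/4 + x^3 - 4*x^2 - 4*x at the endpoints):
  F(1) − F(−1) = -123/20 − (13/20) = -34/5.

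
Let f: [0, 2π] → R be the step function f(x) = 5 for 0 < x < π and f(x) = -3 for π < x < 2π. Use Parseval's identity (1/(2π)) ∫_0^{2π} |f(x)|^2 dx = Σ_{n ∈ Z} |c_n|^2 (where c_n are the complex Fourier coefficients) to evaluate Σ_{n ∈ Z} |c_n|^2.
Σ |c_n|^2 = 17

Parseval equates the L^2 energy of f (normalised by 1/(2π)) with the ℓ^2 sum of its Fourier coefficients: (1/(2π)) ∫_0^{2π} |f|^2 = Σ |c_n|^2.
Compute the left side: (1/(2π)) [∫_0^π 5^2 dx + ∫_π^{2π} (-3)^2 dx] = (1/(2π)) · (25π + 9π) = (25 + 9)/2 = 17.
So Σ_{n ∈ Z} |c_n|^2 = 17.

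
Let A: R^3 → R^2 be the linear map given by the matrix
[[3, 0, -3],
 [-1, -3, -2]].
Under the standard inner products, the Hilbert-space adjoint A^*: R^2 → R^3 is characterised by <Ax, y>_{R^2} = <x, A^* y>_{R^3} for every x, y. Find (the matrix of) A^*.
A^* = A^T =
[[3, -1],
 [0, -3],
 [-3, -2]]

For real matrices with standard dot products, the defining identity <Ax, y> = <x, A^* y> gives (Ax)^T y = x^T (A^*) y, i.e. x^T A^T y = x^T (A^*) y. Since this holds for all x, y, we must have A^* = A^T. Therefore
A^* =
[[3, -1],
 [0, -3],
 [-3, -2]].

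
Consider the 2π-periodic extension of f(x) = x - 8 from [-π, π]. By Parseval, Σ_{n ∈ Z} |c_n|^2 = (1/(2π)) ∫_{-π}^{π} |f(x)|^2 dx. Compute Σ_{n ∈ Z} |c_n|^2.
Σ |c_n|^2 = π^2/3 + 64

Expand and integrate term by term over [-π, π]:
  ∫ (x)^2 dx = 1·(2π^3/3); ∫ 2·1·(-8)·x dx = 0 (odd integrand); ∫ (-8)^2 dx = 64·2π.
So (1/(2π)) ∫_{-π}^{π} (x - 8)^2 dx = 1π^2/3 + 64 = π^2/3 + 64.
Parseval ⇒ Σ |c_n|^2 = π^2/3 + 64.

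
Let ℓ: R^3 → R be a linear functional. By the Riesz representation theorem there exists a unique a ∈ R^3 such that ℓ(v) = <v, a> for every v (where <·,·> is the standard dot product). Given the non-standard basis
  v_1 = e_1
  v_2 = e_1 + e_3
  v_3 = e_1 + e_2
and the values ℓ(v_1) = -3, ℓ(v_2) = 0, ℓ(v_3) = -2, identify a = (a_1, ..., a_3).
a = (-3, 1, 3)

Write a = (a_1, ..., a_3) in the standard basis. For each basis vector v_i, ℓ(v_i) = <v_i, a> is a linear equation in the a_j's. Collect the n equations into a matrix system V a = ℓ, where row i of V is v_i (expressed in the standard basis). Since V is invertible (lower-triangular with 1s on the diagonal, up to permutation), solve by back-substitution:
  V =
[[1, 0, 0],
 [1, 0, 1],
 [1, 1, 0]]
  V a = (-3, 0, -2)
Solving gives a = (-3, 1, 3).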